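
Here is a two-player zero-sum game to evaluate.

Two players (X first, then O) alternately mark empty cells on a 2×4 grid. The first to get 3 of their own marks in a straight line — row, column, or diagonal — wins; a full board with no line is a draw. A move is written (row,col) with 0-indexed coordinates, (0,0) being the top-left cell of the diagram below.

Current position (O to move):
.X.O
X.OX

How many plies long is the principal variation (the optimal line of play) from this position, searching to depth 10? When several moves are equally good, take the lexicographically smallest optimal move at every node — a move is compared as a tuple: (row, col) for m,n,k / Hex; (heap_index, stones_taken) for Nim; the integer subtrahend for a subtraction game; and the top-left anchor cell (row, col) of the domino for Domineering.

[.X.O/X.OX] O move#1: (0,0):+0/OX.O/X.OX*, (0,2):+0/.XOO/X.OX, (1,1):+0/.X.O/XOOX
[OX.O/X.OX] X move#2: (0,2):+0/OXXO/X.OX*, (1,1):+0/OX.O/XXOX
[OXXO/X.OX] O move#3: (1,1):+0/OXXO/XOOX*
[OXXO/XOOX] end (terminal +0, X#4); searched .X.O/X.OX to 10

PV length from [.X.O/X.OX]: 3 plies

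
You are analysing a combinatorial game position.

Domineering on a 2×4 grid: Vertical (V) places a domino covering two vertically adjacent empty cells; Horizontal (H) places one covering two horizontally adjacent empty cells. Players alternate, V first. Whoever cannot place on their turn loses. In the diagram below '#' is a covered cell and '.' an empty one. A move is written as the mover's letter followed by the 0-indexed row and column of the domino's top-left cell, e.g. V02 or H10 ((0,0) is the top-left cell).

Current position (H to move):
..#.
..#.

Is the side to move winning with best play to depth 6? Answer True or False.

H winning at [..#./..#.]: True

[..#./..#.] H move#1: H00:+1/###./..#.*, H10:+1/..#./###.
[###./..#.] V move#2: V03:-1/####/..##*
[####/..##] H move#3: H10:+1/####/####*
[####/####] end (terminal -1, V#4); searched ..#./..#. to 6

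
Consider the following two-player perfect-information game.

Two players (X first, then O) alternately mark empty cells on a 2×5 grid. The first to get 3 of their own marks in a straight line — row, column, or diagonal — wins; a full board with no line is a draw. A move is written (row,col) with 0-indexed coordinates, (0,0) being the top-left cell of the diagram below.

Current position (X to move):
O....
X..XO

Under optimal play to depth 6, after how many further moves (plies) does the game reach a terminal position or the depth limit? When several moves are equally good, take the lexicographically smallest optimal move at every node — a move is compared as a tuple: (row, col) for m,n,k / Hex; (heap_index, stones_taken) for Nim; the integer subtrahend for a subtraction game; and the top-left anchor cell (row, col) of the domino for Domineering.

ply 1, X at O..../X..XO | (0,1)=+0→OX.../X..XO*; (0,2)=+0→O.X../X..XO; (0,3)=+0→O..X./X..XO; (0,4)=+0→O...X/X..XO; (1,1)=+0→O..../XX.XO; (1,2)=+0→O..../X.XXO
ply 2, O at OX.../X..XO | (0,2)=+0→OXO../X..XO*; (0,3)=+0→OX.O./X..XO; (0,4)=+0→OX..O/X..XO; (1,1)=+0→OX.../XO.XO; (1,2)=+0→OX.../X.OXO
ply 3, X at OXO../X..XO | (0,3)=+0→OXOX./X..XO*; (0,4)=+0→OXO.X/X..XO; (1,1)=+0→OXO../XX.XO; (1,2)=+0→OXO../X.XXO
ply 4, O at OXOX./X..XO | (0,4)=+0→OXOXO/X..XO*; (1,1)=+0→OXOX./XO.XO; (1,2)=+0→OXOX./X.OXO
ply 5, X at OXOXO/X..XO | (1,1)=+0→OXOXO/XX.XO*; (1,2)=+0→OXOXO/X.XXO
ply 6, O at OXOXO/XX.XO | (1,2)=+0→OXOXO/XXOXO*
ply 7: OXOXO/XXOXO is terminal +0 (X); from O..../X..XO depth 6

PV length from [O..../X..XO]: 6 plies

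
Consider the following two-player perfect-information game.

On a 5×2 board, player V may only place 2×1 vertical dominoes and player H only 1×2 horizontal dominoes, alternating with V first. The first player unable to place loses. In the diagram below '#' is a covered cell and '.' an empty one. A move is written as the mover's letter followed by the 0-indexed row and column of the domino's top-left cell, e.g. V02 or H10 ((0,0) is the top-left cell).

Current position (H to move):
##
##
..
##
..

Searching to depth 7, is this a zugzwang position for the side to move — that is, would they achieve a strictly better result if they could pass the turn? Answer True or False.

[##/##/../##/..] H move#1: H20:+1/##/##/##/##/..*, H40:+1/##/##/../##/##
[##/##/##/##/..] end (terminal -1, V#2); searched ##/##/../##/.. to 7
pass branch (V moves first from the same position):
  | [##/##/../##/..] end (terminal -1, V#1); searched ##/##/../##/.. to 7
H moving scores +1; H passing scores +1

zugzwang(##/##/../##/.., H) = False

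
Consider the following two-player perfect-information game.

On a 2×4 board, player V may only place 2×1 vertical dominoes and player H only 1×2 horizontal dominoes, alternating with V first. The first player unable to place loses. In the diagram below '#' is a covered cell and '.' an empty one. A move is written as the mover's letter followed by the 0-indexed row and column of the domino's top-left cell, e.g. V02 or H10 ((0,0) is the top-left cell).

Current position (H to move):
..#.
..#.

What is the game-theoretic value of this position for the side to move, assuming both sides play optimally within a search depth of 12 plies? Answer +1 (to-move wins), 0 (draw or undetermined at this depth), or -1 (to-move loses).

value(..#./..#., H) = +1

[..#./..#.] H move#1: H00:+1/###./..#.*, H10:+1/..#./###.
[###./..#.] V move#2: V03:-1/####/..##*
[####/..##] H move#3: H10:+1/####/####*
[####/####] end (terminal -1, V#4); searched ..#./..#. to 12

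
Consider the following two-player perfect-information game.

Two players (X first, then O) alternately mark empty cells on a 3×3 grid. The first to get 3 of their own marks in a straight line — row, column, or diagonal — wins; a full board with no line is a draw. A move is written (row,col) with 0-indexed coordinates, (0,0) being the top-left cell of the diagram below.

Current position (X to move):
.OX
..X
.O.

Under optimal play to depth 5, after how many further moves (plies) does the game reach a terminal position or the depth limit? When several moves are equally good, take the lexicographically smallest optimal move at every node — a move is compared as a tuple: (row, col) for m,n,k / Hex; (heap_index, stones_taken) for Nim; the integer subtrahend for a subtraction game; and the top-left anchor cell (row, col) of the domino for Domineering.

PV length from [.OX/..X/.O.]: 3 plies

ply 1, X at .OX/..X/.O. | (0,0)=-1→XOX/..X/.O.; (1,0)=-1→.OX/X.X/.O.; (1,1)=+1→.OX/.XX/.O.*; (2,0)=-1→.OX/..X/XO.; (2,2)=+1→.OX/..X/.OX
ply 2, O at .OX/.XX/.O. | (0,0)=-1→OOX/.XX/.O.*; (1,0)=-1→.OX/OXX/.O.; (2,0)=-1→.OX/.XX/OO.; (2,2)=-1→.OX/.XX/.OO
ply 3, X at OOX/.XX/.O. | (1,0)=+1→OOX/XXX/.O.*; (2,0)=+1→OOX/.XX/XO.; (2,2)=+1→OOX/.XX/.OX
ply 4: OOX/XXX/.O. is terminal -1 (O); from .OX/..X/.O. depth 5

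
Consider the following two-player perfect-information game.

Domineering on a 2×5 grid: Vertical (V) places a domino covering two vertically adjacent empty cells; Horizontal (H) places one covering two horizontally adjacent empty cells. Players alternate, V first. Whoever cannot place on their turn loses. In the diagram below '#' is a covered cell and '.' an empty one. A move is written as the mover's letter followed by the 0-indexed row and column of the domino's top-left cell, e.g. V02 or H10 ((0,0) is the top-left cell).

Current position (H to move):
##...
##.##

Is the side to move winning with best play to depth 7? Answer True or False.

[##.../##.##] H move#1: H02:+1/####./##.##*, H03:-1/##.##/##.##
[####./##.##] end (terminal -1, V#2); searched ##.../##.## to 7

H winning at [##.../##.##]: True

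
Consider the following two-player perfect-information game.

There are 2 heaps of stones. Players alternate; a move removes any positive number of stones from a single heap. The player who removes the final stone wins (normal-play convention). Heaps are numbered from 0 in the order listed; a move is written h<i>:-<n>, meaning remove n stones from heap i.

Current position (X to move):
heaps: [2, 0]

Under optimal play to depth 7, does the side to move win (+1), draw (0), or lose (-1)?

ply 1, X at (2,0) | h0:-1=-1→(1,0); h0:-2=+1→(0,0)*
ply 2: (0,0) is terminal -1 (O); from (2,0) depth 7

value((2,0), X) = +1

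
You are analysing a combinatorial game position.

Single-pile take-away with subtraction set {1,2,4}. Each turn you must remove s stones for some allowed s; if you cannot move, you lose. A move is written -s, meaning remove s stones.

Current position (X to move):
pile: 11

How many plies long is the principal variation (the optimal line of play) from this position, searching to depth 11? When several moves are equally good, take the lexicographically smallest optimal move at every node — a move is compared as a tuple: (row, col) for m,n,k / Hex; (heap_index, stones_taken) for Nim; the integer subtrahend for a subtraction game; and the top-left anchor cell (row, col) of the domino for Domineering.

p1 X@[11]: -1[10]-1 -2[9]+1* -4[7]-1
p2 O@[9]: -1[8]-1* -2[7]-1 -4[5]-1
p3 X@[8]: -1[7]-1 -2[6]+1* -4[4]-1
p4 O@[6]: -1[5]-1* -2[4]-1 -4[2]-1
p5 X@[5]: -1[4]-1 -2[3]+1* -4[1]-1
p6 O@[3]: -1[2]-1* -2[1]-1
p7 X@[2]: -1[1]-1 -2[0]+1*
p8 O@[0] terminal -1; root [11] d11

PV length from [11]: 7 plies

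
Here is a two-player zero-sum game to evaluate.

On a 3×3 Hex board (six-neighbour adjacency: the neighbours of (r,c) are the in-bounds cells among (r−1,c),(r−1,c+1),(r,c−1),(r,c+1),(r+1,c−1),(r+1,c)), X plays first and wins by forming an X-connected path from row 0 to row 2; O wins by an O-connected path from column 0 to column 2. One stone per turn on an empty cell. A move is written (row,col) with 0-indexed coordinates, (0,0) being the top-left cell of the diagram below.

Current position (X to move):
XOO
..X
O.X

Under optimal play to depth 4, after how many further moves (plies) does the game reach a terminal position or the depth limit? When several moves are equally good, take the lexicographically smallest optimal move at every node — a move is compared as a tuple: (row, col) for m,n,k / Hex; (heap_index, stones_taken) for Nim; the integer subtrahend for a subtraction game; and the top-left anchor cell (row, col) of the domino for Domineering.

p1 X@[XOO/..X/O.X]: (1,0)[XOO/X.X/O.X]-1* (1,1)[XOO/.XX/O.X]-1 (2,1)[XOO/..X/OXX]-1
p2 O@[XOO/X.X/O.X]: (1,1)[XOO/XOX/O.X]+1* (2,1)[XOO/X.X/OOX]-1
p3 X@[XOO/XOX/O.X] terminal -1; root [XOO/..X/O.X] d4

PV length from [XOO/..X/O.X]: 2 plies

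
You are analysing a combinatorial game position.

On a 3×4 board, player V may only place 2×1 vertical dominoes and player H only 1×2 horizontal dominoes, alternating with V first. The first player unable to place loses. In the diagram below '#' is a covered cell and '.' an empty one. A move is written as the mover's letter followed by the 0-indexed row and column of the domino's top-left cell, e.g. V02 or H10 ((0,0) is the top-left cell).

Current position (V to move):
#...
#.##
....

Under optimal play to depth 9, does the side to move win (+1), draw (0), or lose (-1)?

[#.../#.##/....] V move#1: V01:-1/##../####/....*, V11:-1/#.../####/.#..
[##../####/....] H move#2: H02:+1/####/####/....*, H20:+1/##../####/##.., H21:+1/##../####/.##., H22:+1/##../####/..##
[####/####/....] end (terminal -1, V#3); searched #.../#.##/.... to 9

value(#.../#.##/...., V) = -1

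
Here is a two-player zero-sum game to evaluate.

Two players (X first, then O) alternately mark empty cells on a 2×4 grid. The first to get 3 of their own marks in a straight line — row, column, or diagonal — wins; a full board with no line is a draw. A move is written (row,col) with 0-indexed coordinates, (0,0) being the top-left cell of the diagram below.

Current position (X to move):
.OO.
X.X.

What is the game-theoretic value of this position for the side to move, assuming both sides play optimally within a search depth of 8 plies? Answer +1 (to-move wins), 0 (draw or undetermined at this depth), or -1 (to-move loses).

[.OO./X.X.] X move#1: (0,0):-1/XOO./X.X., (0,3):-1/.OOX/X.X., (1,1):+1/.OO./XXX.*, (1,3):-1/.OO./X.XX
[.OO./XXX.] end (terminal -1, O#2); searched .OO./X.X. to 8

value(.OO./X.X., X) = +1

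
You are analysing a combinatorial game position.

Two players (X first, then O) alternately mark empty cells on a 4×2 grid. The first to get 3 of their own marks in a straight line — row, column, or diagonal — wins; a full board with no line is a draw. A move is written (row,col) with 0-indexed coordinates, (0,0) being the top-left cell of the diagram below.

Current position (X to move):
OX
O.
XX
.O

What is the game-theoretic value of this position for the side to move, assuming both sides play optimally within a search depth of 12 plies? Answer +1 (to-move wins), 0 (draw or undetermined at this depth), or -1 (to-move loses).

value(OX/O./XX/.O, X) = +1

p1 X@[OX/O./XX/.O]: (1,1)[OX/OX/XX/.O]+1* (3,0)[OX/O./XX/XO]+0
p2 O@[OX/OX/XX/.O] terminal -1; root [OX/O./XX/.O] d12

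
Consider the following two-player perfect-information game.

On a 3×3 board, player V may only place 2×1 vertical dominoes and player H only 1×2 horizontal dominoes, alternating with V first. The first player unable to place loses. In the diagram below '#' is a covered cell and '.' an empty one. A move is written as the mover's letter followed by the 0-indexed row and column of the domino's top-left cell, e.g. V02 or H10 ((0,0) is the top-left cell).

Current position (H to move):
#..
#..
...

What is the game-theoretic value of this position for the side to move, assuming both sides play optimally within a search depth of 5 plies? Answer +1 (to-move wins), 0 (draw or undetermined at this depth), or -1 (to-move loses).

value(#../#../..., H) = +1

p1 H@[#../#../...]: H01[###/#../...]-1 H11[#../###/...]+1* H20[#../#../##.]-1 H21[#../#../.##]-1
p2 V@[#../###/...] terminal -1; root [#../#../...] d5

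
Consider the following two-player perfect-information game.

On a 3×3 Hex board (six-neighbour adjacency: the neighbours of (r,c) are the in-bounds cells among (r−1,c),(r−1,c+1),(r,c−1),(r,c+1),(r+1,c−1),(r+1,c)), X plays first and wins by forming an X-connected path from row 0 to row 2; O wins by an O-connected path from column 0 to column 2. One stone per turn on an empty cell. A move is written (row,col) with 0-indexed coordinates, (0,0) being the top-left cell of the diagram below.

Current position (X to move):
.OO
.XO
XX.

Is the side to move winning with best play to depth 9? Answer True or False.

ply 1, X at .OO/.XO/XX. | (0,0)=-1→XOO/.XO/XX.*; (1,0)=-1→.OO/XXO/XX.; (2,2)=-1→.OO/.XO/XXX
ply 2, O at XOO/.XO/XX. | (1,0)=+1→XOO/OXO/XX.*; (2,2)=-1→XOO/.XO/XXO
ply 3: XOO/OXO/XX. is terminal -1 (X); from .OO/.XO/XX. depth 9

X winning at [.OO/.XO/XX.]: False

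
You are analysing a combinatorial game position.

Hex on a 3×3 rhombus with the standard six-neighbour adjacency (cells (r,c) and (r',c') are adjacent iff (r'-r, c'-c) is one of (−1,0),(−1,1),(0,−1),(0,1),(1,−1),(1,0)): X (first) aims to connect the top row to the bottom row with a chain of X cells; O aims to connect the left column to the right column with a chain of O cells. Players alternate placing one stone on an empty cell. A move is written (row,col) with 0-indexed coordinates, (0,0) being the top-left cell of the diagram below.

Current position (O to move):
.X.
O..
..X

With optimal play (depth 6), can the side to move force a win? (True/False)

ply 1, O at .X./O../..X | (0,0)=-1→OX./O../..X; (0,2)=-1→.XO/O../..X; (1,1)=+1→.X./OO./..X*; (1,2)=-1→.X./O.O/..X; (2,0)=-1→.X./O../O.X; (2,1)=-1→.X./O../.OX
ply 2, X at .X./OO./..X | (0,0)=-1→XX./OO./..X*; (0,2)=-1→.XX/OO./..X; (1,2)=-1→.X./OOX/..X; (2,0)=-1→.X./OO./X.X; (2,1)=-1→.X./OO./.XX
ply 3, O at XX./OO./..X | (0,2)=+1→XXO/OO./..X*; (1,2)=+1→XX./OOO/..X; (2,0)=+1→XX./OO./O.X; (2,1)=+1→XX./OO./.OX
ply 4: XXO/OO./..X is terminal -1 (X); from .X./O../..X depth 6

O winning at [.X./O../..X]: True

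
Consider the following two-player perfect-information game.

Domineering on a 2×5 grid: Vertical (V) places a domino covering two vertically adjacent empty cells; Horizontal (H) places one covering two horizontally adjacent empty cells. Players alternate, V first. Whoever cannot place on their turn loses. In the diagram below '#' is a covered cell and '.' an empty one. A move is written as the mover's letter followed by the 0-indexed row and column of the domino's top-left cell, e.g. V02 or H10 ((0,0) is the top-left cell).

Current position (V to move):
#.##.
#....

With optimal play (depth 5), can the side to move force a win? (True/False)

V winning at [#.##./#....]: False

[#.##./#....] V move#1: V01:-1/####./##...*, V04:-1/#.###/#...#
[####./##...] H move#2: H12:-1/####./####., H13:+1/####./##.##*
[####./##.##] end (terminal -1, V#3); searched #.##./#.... to 5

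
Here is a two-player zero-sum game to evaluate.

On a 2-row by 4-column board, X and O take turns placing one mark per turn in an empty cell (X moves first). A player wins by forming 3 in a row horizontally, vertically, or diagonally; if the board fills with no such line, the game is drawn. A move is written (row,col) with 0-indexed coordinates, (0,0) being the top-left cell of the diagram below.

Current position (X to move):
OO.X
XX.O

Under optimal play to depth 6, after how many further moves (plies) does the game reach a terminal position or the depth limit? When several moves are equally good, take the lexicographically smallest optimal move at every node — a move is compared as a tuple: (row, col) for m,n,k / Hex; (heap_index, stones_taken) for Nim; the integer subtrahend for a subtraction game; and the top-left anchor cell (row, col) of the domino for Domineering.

PV length from [OO.X/XX.O]: 1 ply

p1 X@[OO.X/XX.O]: (0,2)[OOXX/XX.O]+0 (1,2)[OO.X/XXXO]+1*
p2 O@[OO.X/XXXO] terminal -1; root [OO.X/XX.O] d6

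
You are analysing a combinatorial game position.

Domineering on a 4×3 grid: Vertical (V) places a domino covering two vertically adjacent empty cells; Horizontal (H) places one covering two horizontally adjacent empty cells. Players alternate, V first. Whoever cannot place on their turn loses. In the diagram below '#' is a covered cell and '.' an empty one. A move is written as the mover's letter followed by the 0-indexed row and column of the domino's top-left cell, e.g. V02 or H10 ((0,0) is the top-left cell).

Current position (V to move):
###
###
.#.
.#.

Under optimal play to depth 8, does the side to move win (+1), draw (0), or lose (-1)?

[###/###/.#./.#.] V move#1: V20:+1/###/###/##./##.*, V22:+1/###/###/.##/.##
[###/###/##./##.] end (terminal -1, H#2); searched ###/###/.#./.#. to 8

value(###/###/.#./.#., V) = +1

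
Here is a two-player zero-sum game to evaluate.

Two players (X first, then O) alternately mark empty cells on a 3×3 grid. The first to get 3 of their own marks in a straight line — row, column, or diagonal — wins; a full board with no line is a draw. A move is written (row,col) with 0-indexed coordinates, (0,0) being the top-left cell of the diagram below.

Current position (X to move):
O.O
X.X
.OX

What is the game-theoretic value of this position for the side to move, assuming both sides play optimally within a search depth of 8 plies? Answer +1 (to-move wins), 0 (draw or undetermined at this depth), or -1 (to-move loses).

ply 1, X at O.O/X.X/.OX | (0,1)=+0→OXO/X.X/.OX; (1,1)=+1→O.O/XXX/.OX*; (2,0)=-1→O.O/X.X/XOX
ply 2: O.O/XXX/.OX is terminal -1 (O); from O.O/X.X/.OX depth 8

value(O.O/X.X/.OX, X) = +1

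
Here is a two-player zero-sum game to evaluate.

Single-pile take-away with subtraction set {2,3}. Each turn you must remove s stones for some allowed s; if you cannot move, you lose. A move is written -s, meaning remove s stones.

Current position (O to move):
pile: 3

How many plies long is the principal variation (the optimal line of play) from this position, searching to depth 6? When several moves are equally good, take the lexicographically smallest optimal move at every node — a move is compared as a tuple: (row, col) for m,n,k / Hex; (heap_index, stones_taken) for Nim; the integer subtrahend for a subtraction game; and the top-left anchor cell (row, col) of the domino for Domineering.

PV length from [3]: 1 ply

[3] O move#1: -2:+1/1*, -3:+1/0
[1] end (terminal -1, X#2); searched 3 to 6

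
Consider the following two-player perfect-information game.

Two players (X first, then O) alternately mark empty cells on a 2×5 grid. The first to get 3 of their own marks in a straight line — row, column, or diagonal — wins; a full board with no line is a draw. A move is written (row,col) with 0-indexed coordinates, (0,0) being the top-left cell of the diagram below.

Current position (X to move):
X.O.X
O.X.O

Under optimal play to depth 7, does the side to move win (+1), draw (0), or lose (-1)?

value(X.O.X/O.X.O, X) = 0

[X.O.X/O.X.O] X move#1: (0,1):+0/XXO.X/O.X.O*, (0,3):+0/X.OXX/O.X.O, (1,1):+0/X.O.X/OXX.O, (1,3):+0/X.O.X/O.XXO
[XXO.X/O.X.O] O move#2: (0,3):+0/XXOOX/O.X.O*, (1,1):+0/XXO.X/OOX.O, (1,3):+0/XXO.X/O.XOO
[XXOOX/O.X.O] X move#3: (1,1):+0/XXOOX/OXX.O*, (1,3):+0/XXOOX/O.XXO
[XXOOX/OXX.O] O move#4: (1,3):+0/XXOOX/OXXOO*
[XXOOX/OXXOO] end (terminal +0, X#5); searched X.O.X/O.X.O to 7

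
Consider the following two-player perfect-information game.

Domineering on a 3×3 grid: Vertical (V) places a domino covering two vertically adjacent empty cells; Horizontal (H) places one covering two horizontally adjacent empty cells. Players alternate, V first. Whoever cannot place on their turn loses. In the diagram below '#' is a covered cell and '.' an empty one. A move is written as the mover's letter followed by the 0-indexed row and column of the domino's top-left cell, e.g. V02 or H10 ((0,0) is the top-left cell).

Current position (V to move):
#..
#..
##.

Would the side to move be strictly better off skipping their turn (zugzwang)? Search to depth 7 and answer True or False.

zugzwang(#../#../##., V) = False

ply 1, V at #../#../##. | V01=+1→##./##./##.*; V02=+1→#.#/#.#/##.; V12=-1→#../#.#/###
ply 2: ##./##./##. is terminal -1 (H); from #../#../##. depth 7
pass branch (H moves first from the same position):
  | ply 1, H at #../#../##. | H01=-1→###/#../##.; H11=+1→#../###/##.*
  | ply 2: #../###/##. is terminal -1 (V); from #../#../##. depth 7
V moving scores +1; V passing scores -1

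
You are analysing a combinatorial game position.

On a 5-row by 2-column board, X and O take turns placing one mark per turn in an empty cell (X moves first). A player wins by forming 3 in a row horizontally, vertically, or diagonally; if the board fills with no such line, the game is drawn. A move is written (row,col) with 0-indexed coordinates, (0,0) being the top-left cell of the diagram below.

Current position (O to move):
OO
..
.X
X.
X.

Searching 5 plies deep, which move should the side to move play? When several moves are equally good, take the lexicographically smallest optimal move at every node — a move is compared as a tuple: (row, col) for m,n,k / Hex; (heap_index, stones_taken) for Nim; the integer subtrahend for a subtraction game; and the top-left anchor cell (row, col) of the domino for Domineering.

[OO/../.X/X./X.] O move#1: (1,0):-1/OO/O./.X/X./X., (1,1):-1/OO/.O/.X/X./X., (2,0):+0/OO/../OX/X./X.*, (3,1):-1/OO/../.X/XO/X., (4,1):-1/OO/../.X/X./XO
[OO/../OX/X./X.] X move#2: (1,0):+0/OO/X./OX/X./X.*, (1,1):-1/OO/.X/OX/X./X., (3,1):-1/OO/../OX/XX/X., (4,1):-1/OO/../OX/X./XX
[OO/X./OX/X./X.] O move#3: (1,1):+0/OO/XO/OX/X./X.*, (3,1):+0/OO/X./OX/XO/X., (4,1):+0/OO/X./OX/X./XO
[OO/XO/OX/X./X.] X move#4: (3,1):+0/OO/XO/OX/XX/X.*, (4,1):+0/OO/XO/OX/X./XX
[OO/XO/OX/XX/X.] O move#5: (4,1):+0/OO/XO/OX/XX/XO*
[OO/XO/OX/XX/XO] end (terminal +0, X#6); searched OO/../.X/X./X. to 5

O's best at [OO/../.X/X./X.]: (2,0)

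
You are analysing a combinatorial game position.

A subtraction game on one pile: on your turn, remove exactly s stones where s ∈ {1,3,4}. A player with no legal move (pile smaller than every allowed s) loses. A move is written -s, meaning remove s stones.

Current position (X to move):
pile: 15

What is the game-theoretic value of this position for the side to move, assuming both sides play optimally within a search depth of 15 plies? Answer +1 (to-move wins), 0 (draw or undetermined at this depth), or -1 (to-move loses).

value(15, X) = +1

p1 X@[15]: -1[14]+1* -3[12]-1 -4[11]-1
p2 O@[14]: -1[13]-1* -3[11]-1 -4[10]-1
p3 X@[13]: -1[12]-1 -3[10]-1 -4[9]+1*
p4 O@[9]: -1[8]-1* -3[6]-1 -4[5]-1
p5 X@[8]: -1[7]+1* -3[5]-1 -4[4]-1
p6 O@[7]: -1[6]-1* -3[4]-1 -4[3]-1
p7 X@[6]: -1[5]-1 -3[3]-1 -4[2]+1*
p8 O@[2]: -1[1]-1*
p9 X@[1]: -1[0]+1*
p10 O@[0] terminal -1; root [15] d15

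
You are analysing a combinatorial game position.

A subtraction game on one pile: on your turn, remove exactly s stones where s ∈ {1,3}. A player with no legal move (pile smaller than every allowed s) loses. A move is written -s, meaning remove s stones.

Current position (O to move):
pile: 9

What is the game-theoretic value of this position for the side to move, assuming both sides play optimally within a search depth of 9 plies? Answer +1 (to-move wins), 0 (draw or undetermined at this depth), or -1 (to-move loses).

value(9, O) = +1

[9] O move#1: -1:+1/8*, -3:+1/6
[8] X move#2: -1:-1/7*, -3:-1/5
[7] O move#3: -1:+1/6*, -3:+1/4
[6] X move#4: -1:-1/5*, -3:-1/3
[5] O move#5: -1:+1/4*, -3:+1/2
[4] X move#6: -1:-1/3*, -3:-1/1
[3] O move#7: -1:+1/2*, -3:+1/0
[2] X move#8: -1:-1/1*
[1] O move#9: -1:+1/0*
[0] end (terminal -1, X#10); searched 9 to 9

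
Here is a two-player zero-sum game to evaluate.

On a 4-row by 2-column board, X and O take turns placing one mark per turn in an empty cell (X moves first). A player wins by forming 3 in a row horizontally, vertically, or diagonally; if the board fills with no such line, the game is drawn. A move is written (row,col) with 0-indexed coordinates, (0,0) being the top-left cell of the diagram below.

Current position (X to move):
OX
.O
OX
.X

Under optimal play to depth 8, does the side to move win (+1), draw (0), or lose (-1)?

p1 X@[OX/.O/OX/.X]: (1,0)[OX/XO/OX/.X]+0* (3,0)[OX/.O/OX/XX]-1
p2 O@[OX/XO/OX/.X]: (3,0)[OX/XO/OX/OX]+0*
p3 X@[OX/XO/OX/OX] terminal +0; root [OX/.O/OX/.X] d8

value(OX/.O/OX/.X, X) = 0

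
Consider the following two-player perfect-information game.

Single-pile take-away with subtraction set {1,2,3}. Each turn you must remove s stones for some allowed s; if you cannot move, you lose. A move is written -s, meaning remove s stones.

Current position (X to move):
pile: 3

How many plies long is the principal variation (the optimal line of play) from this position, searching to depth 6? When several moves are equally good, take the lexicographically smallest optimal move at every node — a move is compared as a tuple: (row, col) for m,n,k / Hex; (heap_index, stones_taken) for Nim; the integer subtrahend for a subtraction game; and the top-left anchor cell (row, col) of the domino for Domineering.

PV length from [3]: 1 ply

ply 1, X at 3 | -1=-1→2; -2=-1→1; -3=+1→0*
ply 2: 0 is terminal -1 (O); from 3 depth 6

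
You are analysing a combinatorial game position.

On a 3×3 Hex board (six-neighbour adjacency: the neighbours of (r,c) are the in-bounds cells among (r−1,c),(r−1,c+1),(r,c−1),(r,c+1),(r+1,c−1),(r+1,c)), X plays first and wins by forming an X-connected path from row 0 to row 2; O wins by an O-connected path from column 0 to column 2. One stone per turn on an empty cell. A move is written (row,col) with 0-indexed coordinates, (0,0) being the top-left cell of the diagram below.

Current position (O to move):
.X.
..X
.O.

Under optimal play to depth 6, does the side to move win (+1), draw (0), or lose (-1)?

[.X./..X/.O.] O move#1: (0,0):-1/OX./..X/.O., (0,2):-1/.XO/..X/.O., (1,0):-1/.X./O.X/.O., (1,1):+1/.X./.OX/.O.*, (2,0):-1/.X./..X/OO., (2,2):-1/.X./..X/.OO
[.X./.OX/.O.] X move#2: (0,0):-1/XX./.OX/.O.*, (0,2):-1/.XX/.OX/.O., (1,0):-1/.X./XOX/.O., (2,0):-1/.X./.OX/XO., (2,2):-1/.X./.OX/.OX
[XX./.OX/.O.] O move#3: (0,2):+1/XXO/.OX/.O.*, (1,0):+1/XX./OOX/.O., (2,0):+1/XX./.OX/OO., (2,2):+1/XX./.OX/.OO
[XXO/.OX/.O.] X move#4: (1,0):-1/XXO/XOX/.O.*, (2,0):-1/XXO/.OX/XO., (2,2):-1/XXO/.OX/.OX
[XXO/XOX/.O.] O move#5: (2,0):+1/XXO/XOX/OO.*, (2,2):-1/XXO/XOX/.OO
[XXO/XOX/OO.] end (terminal -1, X#6); searched .X./..X/.O. to 6

value(.X./..X/.O., O) = +1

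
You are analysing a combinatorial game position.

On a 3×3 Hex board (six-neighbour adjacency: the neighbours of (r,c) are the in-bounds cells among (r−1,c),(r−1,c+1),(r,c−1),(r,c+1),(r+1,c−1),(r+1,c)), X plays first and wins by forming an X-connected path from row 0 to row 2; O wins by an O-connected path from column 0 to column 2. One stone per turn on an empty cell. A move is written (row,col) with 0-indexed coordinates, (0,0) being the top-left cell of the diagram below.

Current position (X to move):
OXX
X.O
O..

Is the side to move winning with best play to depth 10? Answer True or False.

X winning at [OXX/X.O/O..]: False

[OXX/X.O/O..] X move#1: (1,1):-1/OXX/XXO/O..*, (2,1):-1/OXX/X.O/OX., (2,2):-1/OXX/X.O/O.X
[OXX/XXO/O..] O move#2: (2,1):+1/OXX/XXO/OO.*, (2,2):-1/OXX/XXO/O.O
[OXX/XXO/OO.] end (terminal -1, X#3); searched OXX/X.O/O.. to 10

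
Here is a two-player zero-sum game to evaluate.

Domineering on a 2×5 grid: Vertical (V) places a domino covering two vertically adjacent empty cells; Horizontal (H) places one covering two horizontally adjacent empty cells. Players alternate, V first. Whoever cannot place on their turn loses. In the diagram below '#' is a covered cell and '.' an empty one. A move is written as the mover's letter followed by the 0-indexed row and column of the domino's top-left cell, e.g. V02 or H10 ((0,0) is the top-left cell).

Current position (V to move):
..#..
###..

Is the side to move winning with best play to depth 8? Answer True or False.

V winning at [..#../###..]: True

ply 1, V at ..#../###.. | V03=+1→..##./####.*; V04=+1→..#.#/###.#
ply 2, H at ..##./####. | H00=-1→####./####.*
ply 3, V at ####./####. | V04=+1→#####/#####*
ply 4: #####/##### is terminal -1 (H); from ..#../###.. depth 8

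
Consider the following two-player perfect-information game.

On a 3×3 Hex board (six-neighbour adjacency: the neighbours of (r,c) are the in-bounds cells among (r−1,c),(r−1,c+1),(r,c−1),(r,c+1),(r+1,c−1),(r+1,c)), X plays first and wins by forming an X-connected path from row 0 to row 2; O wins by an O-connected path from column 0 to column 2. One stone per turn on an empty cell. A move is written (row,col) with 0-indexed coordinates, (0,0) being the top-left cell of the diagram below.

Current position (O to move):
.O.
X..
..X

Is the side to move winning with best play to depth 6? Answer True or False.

O winning at [.O./X../..X]: True

p1 O@[.O./X../..X]: (0,0)[OO./X../..X]-1 (0,2)[.OO/X../..X]-1 (1,1)[.O./XO./..X]+1* (1,2)[.O./X.O/..X]-1 (2,0)[.O./X../O.X]-1 (2,1)[.O./X../.OX]-1
p2 X@[.O./XO./..X]: (0,0)[XO./XO./..X]-1* (0,2)[.OX/XO./..X]-1 (1,2)[.O./XOX/..X]-1 (2,0)[.O./XO./X.X]-1 (2,1)[.O./XO./.XX]-1
p3 O@[XO./XO./..X]: (0,2)[XOO/XO./..X]-1 (1,2)[XO./XOO/..X]-1 (2,0)[XO./XO./O.X]+1* (2,1)[XO./XO./.OX]-1
p4 X@[XO./XO./O.X]: (0,2)[XOX/XO./O.X]-1* (1,2)[XO./XOX/O.X]-1 (2,1)[XO./XO./OXX]-1
p5 O@[XOX/XO./O.X]: (1,2)[XOX/XOO/O.X]+1* (2,1)[XOX/XO./OOX]-1
p6 X@[XOX/XOO/O.X] terminal -1; root [.O./X../..X] d6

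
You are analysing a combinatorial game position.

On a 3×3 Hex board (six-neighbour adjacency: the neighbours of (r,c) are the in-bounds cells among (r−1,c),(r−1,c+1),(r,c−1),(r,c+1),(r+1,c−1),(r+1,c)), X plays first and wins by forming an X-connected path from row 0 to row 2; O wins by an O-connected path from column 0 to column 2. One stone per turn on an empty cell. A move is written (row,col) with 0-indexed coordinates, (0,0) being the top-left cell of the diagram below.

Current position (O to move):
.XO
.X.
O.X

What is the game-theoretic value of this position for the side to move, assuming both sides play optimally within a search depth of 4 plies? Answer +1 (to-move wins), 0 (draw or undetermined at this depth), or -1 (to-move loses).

ply 1, O at .XO/.X./O.X | (0,0)=-1→OXO/.X./O.X*; (1,0)=-1→.XO/OX./O.X; (1,2)=-1→.XO/.XO/O.X; (2,1)=-1→.XO/.X./OOX
ply 2, X at OXO/.X./O.X | (1,0)=+1→OXO/XX./O.X*; (1,2)=+1→OXO/.XX/O.X; (2,1)=+1→OXO/.X./OXX
ply 3, O at OXO/XX./O.X | (1,2)=-1→OXO/XXO/O.X*; (2,1)=-1→OXO/XX./OOX
ply 4, X at OXO/XXO/O.X | (2,1)=+1→OXO/XXO/OXX*
ply 5: OXO/XXO/OXX is terminal -1 (O); from .XO/.X./O.X depth 4

value(.XO/.X./O.X, O) = -1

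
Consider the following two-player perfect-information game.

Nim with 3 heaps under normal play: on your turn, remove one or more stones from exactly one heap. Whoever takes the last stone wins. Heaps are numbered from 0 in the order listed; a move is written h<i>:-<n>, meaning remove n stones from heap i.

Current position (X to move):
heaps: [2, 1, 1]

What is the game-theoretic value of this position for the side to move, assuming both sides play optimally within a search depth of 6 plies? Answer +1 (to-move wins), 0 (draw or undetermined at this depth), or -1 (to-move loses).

ply 1, X at (2,1,1) | h0:-1=-1→(1,1,1); h0:-2=+1→(0,1,1)*; h1:-1=-1→(2,0,1); h2:-1=-1→(2,1,0)
ply 2, O at (0,1,1) | h1:-1=-1→(0,0,1)*; h2:-1=-1→(0,1,0)
ply 3, X at (0,0,1) | h2:-1=+1→(0,0,0)*
ply 4: (0,0,0) is terminal -1 (O); from (2,1,1) depth 6

value((2,1,1), X) = +1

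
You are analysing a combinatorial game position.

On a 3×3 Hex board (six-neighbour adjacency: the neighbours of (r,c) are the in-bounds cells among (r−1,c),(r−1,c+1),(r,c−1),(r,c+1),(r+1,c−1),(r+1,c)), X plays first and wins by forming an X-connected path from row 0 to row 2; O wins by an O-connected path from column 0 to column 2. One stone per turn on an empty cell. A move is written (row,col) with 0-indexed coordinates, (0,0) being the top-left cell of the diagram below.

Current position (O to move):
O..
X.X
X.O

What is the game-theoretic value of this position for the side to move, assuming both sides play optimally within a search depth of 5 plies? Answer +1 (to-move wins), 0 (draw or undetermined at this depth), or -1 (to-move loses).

[O../X.X/X.O] O move#1: (0,1):-1/OO./X.X/X.O*, (0,2):-1/O.O/X.X/X.O, (1,1):-1/O../XOX/X.O, (2,1):-1/O../X.X/XOO
[OO./X.X/X.O] X move#2: (0,2):+1/OOX/X.X/X.O*, (1,1):-1/OO./XXX/X.O, (2,1):-1/OO./X.X/XXO
[OOX/X.X/X.O] O move#3: (1,1):-1/OOX/XOX/X.O*, (2,1):-1/OOX/X.X/XOO
[OOX/XOX/X.O] X move#4: (2,1):+1/OOX/XOX/XXO*
[OOX/XOX/XXO] end (terminal -1, O#5); searched O../X.X/X.O to 5

value(O../X.X/X.O, O) = -1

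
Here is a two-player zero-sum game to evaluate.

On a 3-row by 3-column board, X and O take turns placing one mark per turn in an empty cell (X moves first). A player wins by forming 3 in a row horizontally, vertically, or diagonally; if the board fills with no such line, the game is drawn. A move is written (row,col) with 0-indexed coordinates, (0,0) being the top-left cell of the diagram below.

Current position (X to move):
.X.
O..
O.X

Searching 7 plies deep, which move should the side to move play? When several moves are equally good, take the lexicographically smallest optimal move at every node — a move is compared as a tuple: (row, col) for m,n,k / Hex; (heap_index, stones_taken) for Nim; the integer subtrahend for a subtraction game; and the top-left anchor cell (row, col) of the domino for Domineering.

p1 X@[.X./O../O.X]: (0,0)[XX./O../O.X]+1* (0,2)[.XX/O../O.X]-1 (1,1)[.X./OX./O.X]-1 (1,2)[.X./O.X/O.X]-1 (2,1)[.X./O../OXX]-1
p2 O@[XX./O../O.X]: (0,2)[XXO/O../O.X]-1* (1,1)[XX./OO./O.X]-1 (1,2)[XX./O.O/O.X]-1 (2,1)[XX./O../OOX]-1
p3 X@[XXO/O../O.X]: (1,1)[XXO/OX./O.X]+1* (1,2)[XXO/O.X/O.X]-1 (2,1)[XXO/O../OXX]-1
p4 O@[XXO/OX./O.X] terminal -1; root [.X./O../O.X] d7

X's best at [.X./O../O.X]: (0,0)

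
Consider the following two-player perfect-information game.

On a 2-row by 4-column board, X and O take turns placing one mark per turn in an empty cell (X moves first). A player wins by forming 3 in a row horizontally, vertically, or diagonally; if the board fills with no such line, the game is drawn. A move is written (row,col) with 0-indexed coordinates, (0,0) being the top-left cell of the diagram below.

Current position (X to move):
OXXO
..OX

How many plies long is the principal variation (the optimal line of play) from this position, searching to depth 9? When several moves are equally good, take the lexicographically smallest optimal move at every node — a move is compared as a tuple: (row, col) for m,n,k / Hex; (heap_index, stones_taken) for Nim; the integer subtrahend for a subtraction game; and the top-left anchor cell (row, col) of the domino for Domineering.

PV length from [OXXO/..OX]: 2 plies

[OXXO/..OX] X move#1: (1,0):+0/OXXO/X.OX*, (1,1):+0/OXXO/.XOX
[OXXO/X.OX] O move#2: (1,1):+0/OXXO/XOOX*
[OXXO/XOOX] end (terminal +0, X#3); searched OXXO/..OX to 9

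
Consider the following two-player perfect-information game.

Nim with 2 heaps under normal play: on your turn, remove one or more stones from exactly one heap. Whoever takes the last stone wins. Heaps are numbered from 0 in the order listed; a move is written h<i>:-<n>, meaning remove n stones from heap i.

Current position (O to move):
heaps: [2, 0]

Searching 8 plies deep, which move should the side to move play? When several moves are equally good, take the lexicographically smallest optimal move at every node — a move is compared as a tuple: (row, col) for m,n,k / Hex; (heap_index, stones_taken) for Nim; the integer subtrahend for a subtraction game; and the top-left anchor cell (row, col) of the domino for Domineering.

O's best at [(2,0)]: h0:-2

[(2,0)] O move#1: h0:-1:-1/(1,0), h0:-2:+1/(0,0)*
[(0,0)] end (terminal -1, X#2); searched (2,0) to 8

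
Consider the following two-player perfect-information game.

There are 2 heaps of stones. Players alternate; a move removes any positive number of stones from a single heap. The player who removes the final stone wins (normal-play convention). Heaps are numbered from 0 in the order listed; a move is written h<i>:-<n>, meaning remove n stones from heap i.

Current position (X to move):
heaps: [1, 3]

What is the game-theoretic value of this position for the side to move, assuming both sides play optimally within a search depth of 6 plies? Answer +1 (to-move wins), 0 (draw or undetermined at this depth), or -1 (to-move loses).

ply 1, X at (1,3) | h0:-1=-1→(0,3); h1:-1=-1→(1,2); h1:-2=+1→(1,1)*; h1:-3=-1→(1,0)
ply 2, O at (1,1) | h0:-1=-1→(0,1)*; h1:-1=-1→(1,0)
ply 3, X at (0,1) | h1:-1=+1→(0,0)*
ply 4: (0,0) is terminal -1 (O); from (1,3) depth 6

value((1,3), X) = +1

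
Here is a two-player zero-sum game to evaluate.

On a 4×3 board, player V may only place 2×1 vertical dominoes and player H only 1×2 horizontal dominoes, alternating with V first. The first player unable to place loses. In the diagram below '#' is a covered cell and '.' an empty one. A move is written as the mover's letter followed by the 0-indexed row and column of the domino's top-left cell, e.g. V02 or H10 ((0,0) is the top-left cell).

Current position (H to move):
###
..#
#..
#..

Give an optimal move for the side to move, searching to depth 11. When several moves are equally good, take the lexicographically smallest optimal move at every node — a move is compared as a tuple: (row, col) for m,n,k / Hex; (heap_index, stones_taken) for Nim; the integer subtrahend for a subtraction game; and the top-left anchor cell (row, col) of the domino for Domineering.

p1 H@[###/..#/#../#..]: H10[###/###/#../#..]-1 H21[###/..#/###/#..]+1* H31[###/..#/#../###]-1
p2 V@[###/..#/###/#..] terminal -1; root [###/..#/#../#..] d11

H's best at [###/..#/#../#..]: H21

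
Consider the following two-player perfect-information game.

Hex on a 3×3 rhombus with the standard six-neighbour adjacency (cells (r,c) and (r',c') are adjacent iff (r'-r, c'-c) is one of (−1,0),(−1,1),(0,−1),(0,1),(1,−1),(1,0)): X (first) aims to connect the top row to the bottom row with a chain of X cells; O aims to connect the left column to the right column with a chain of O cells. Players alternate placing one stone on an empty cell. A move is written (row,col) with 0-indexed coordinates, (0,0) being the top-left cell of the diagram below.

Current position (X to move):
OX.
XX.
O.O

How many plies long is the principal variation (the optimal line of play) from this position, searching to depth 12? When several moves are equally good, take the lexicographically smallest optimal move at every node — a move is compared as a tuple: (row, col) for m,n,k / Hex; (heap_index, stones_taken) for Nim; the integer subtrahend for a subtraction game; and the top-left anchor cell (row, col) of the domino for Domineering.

p1 X@[OX./XX./O.O]: (0,2)[OXX/XX./O.O]-1 (1,2)[OX./XXX/O.O]-1 (2,1)[OX./XX./OXO]+1*
p2 O@[OX./XX./OXO] terminal -1; root [OX./XX./O.O] d12

PV length from [OX./XX./O.O]: 1 ply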